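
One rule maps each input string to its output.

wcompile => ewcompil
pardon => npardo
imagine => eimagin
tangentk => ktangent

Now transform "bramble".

ebrambl

Rule — move the last character to the front.
So "bramble" becomes "ebrambl".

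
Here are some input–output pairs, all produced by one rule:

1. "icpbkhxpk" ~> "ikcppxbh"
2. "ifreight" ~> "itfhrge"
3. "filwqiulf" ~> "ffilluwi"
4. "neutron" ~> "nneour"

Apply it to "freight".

ftrheg

What's happening: take characters alternately from the front and the back (1st, last, 2nd, 2nd-last, ...), then delete the last character.
So "freight" becomes "ftrheg".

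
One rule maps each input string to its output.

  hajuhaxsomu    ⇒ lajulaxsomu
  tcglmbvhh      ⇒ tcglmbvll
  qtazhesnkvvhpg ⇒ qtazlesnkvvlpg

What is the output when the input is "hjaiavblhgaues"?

ljaiavbllgaues

What's happening: replace every "h" with "l".
For "hjaiavblhgaues" the result is "ljaiavbllgaues".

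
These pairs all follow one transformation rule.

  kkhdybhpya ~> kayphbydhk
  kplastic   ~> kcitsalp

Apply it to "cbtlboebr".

crbeobltb

Rule — reverse the string, then move the last character to the front.
"cbtlboebr" → "rbeobltbc" → "crbeobltb".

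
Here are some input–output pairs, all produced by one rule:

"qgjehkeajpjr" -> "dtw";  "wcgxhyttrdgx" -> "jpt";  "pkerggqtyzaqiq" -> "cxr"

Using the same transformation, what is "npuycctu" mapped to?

ach

What's happening: shift every letter 13 places forward in the alphabet (wrapping around) — i.e. ROT13, then keep only the first 3 characters.
"npuycctu" → "achlppgh" → "ach".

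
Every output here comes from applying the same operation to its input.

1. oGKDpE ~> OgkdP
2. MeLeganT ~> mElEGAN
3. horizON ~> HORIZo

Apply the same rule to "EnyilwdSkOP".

eNYILWDsKo

The transformation: flip the case of every letter, then delete the last character.
Working it through for "EnyilwdSkOP": intermediate "eNYILWDsKop", final "eNYILWDsKo".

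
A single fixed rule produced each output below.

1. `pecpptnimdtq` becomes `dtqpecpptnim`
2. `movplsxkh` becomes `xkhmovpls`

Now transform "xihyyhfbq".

Looking at the pairs, the operation is to move the last 3 characters to the front (rotate right by 3).
For "xihyyhfbq" the result is "fbqxihyyh".

fbqxihyyh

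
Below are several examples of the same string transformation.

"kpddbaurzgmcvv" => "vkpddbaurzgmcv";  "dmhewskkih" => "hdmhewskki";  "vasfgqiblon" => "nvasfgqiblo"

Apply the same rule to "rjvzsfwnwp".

prjvzsfwnw

What's happening: move the last character to the front.
For "rjvzsfwnwp" the result is "prjvzsfwnw".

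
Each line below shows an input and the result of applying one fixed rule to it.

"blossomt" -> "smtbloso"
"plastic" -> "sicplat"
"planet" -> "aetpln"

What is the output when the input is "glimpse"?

mseglip

The pattern: move the last 3 characters to the front (rotate right by 3), then swap the first and last characters.
On "glimpse": the first step gives "pseglim", and the second then gives "mseglip".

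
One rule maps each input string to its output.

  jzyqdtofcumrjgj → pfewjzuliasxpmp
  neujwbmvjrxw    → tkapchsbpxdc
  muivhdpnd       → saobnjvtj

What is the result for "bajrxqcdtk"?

The pattern: shift every letter 6 places forward in the alphabet (wrapping around).
For "bajrxqcdtk" the result is "hgpxdwijzq".

hgpxdwijzq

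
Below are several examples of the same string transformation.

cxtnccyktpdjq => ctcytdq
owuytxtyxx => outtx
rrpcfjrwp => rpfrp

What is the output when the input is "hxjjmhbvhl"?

Rule — keep every other character starting from the first (positions 1st, 3rd, 5th, ...).
Doing the same to "hxjjmhbvhl": "hjmbh".

hjmbh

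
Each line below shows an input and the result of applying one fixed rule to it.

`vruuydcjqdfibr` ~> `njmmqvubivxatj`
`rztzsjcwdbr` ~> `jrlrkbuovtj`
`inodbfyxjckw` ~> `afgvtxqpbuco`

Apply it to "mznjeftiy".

erfbwxlaq

In each case the input is transformed by: shift every letter 8 places backward in the alphabet (wrapping around).
"mznjeftiy" → "erfbwxlaq".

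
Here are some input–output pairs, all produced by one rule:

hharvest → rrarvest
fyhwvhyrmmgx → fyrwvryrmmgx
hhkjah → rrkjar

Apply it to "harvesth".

rarvestr

Rule — replace every "h" with "r".
Applying that to "harvesth" gives "rarvestr".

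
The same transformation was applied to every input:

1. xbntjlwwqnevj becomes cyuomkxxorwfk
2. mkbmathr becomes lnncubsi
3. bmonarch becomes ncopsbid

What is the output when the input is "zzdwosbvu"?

aaxetpwcv

Rule — swap each adjacent pair of characters (1↔2, 3↔4, ...), then shift every letter 1 place forward in the alphabet (wrapping around).
On "zzdwosbvu" that produces "aaxetpwcv".
(Check on "xbntjlwwqnevj": → "bxtnljwwnqvej" → "cyuomkxxorwfk" ✓)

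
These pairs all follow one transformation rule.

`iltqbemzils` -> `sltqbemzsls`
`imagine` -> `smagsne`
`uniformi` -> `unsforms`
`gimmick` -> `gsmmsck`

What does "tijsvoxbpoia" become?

In each case the input is transformed by: replace every "i" with "s".
"tijsvoxbpoia" → "tsjsvoxbposa".

tsjsvoxbposa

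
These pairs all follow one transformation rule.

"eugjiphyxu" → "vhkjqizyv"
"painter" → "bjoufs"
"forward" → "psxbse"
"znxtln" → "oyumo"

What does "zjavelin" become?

kbwfmjo

In each case the input is transformed by: shift every letter 1 place forward in the alphabet (wrapping around), then delete the first character.
Applying both steps to "zjavelin": "akbwfmjo", then "kbwfmjo".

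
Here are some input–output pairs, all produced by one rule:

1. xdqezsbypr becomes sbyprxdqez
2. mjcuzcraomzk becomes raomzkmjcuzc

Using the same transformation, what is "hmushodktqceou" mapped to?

The pattern: swap the front and back halves of the string.
So "hmushodktqceou" becomes "ktqceouhmushod".

ktqceouhmushod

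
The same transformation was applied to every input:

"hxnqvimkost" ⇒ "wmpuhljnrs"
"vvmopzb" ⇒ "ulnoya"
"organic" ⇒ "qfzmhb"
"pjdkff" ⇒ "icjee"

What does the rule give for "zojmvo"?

nilun

What's happening: shift every letter 1 place backward in the alphabet (wrapping around), then delete the first character.
Starting from "zojmvo": after the first operation, "ynilun"; after the second, "nilun".
(Check on "vvmopzb": → "uulnoya" → "ulnoya" ✓)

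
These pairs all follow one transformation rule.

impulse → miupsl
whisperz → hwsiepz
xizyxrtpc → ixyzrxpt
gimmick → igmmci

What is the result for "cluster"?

What's happening: swap each adjacent pair of characters (1↔2, 3↔4, ...), then delete the last character.
"cluster" → "lcsuetr" → "lcsuet".

lcsuet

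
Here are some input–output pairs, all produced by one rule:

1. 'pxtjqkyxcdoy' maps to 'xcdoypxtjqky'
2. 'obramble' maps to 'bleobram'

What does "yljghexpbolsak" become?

Looking at the pairs, the operation is to move the first character to the end, then swap the front and back halves of the string.
"yljghexpbolsak" → "bolsakyljghexp".

bolsakyljghexp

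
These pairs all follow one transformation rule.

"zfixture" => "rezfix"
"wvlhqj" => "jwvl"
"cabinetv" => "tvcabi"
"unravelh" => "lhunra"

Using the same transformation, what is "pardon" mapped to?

The transformation: swap the front and back halves of the string, then delete the first 2 characters.
On "pardon": the first step gives "donpar", and the second then gives "npar".

npar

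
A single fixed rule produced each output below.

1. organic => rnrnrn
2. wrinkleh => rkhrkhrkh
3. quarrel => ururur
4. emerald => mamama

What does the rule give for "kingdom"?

ididid

The transformation: keep one character in every 3, starting at position 2 (positions 2nd, 5th, 8th, ...), then write the whole string 3 times in a row.
Starting from "kingdom": after the first operation, "id"; after the second, "ididid".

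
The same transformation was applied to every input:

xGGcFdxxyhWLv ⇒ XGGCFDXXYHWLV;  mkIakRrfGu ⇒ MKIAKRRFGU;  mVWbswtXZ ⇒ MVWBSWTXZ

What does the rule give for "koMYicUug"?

The rule is to convert every letter to uppercase.
On "koMYicUug" that produces "KOMYICUUG".

KOMYICUUG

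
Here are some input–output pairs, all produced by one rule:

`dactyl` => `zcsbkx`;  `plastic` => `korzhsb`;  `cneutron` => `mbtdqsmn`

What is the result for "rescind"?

In each case the input is transformed by: shift every letter 1 place backward in the alphabet (wrapping around), then swap each adjacent pair of characters (1↔2, 3↔4, ...).
Applying both steps to "rescind": "qdrbhmc", then "dqbrmhc".
(Check on "plastic": → "okzrshb" → "korzhsb" ✓)

dqbrmhc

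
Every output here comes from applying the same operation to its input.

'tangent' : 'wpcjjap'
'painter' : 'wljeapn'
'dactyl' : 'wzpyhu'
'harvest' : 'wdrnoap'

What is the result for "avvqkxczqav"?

rwmrtgvywmr

Rule — shift every letter 4 places backward in the alphabet (wrapping around), then swap each adjacent pair of characters (1↔2, 3↔4, ...).
On "avvqkxczqav": the first step gives "wrrmgtyvmwr", and the second then gives "rwmrtgvywmr".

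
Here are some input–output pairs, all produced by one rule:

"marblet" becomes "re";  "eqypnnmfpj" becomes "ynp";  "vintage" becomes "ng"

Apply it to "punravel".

nv

Each output is the input with this applied: keep one character in every 3, starting at position 3 (positions 3rd, 6th, 9th, ...).
Doing the same to "punravel": "nv".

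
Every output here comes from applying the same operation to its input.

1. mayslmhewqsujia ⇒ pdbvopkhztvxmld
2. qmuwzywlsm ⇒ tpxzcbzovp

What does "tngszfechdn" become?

In each case the input is transformed by: shift every letter 3 places forward in the alphabet (wrapping around).
On "tngszfechdn" that produces "wqjvcihfkgq".

wqjvcihfkgq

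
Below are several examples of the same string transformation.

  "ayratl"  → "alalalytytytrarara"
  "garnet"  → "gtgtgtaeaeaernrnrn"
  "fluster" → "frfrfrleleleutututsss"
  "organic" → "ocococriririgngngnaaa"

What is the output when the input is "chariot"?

ctctcthohohoaiaiairrr

What's happening: repeat every character 3 times, then take characters alternately from the front and the back (1st, last, 2nd, 2nd-last, ...).
Starting from "chariot": after the first operation, "ccchhhaaarrriiiooottt"; after the second, "ctctcthohohoaiaiairrr".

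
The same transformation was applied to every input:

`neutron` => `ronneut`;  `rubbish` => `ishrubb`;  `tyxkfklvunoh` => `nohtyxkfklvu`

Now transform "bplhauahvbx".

Looking at the pairs, the operation is to move the last 3 characters to the front (rotate right by 3).
Doing the same to "bplhauahvbx": "vbxbplhauah".

vbxbplhauah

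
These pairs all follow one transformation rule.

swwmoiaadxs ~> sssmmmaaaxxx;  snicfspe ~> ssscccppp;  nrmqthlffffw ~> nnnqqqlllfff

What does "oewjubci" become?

ooojjjccc

What's happening: keep one character in every 3, starting at position 1 (positions 1st, 4th, 7th, ...), then repeat every character 3 times.
Applying both steps to "oewjubci": "ojc", then "ooojjjccc".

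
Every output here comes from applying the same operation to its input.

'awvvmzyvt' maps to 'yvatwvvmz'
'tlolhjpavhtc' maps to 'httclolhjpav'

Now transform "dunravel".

vedlunra

The rule is to swap the first and last characters, then move the last 3 characters to the front (rotate right by 3).
Applying both steps to "dunravel": "lunraved", then "vedlunra".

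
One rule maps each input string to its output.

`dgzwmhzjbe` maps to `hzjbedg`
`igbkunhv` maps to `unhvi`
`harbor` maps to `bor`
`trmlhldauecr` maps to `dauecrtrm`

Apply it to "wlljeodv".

eodvw

Rule — swap the front and back halves of the string, then delete the last 3 characters.
On "wlljeodv": the first step gives "eodvwllj", and the second then gives "eodvw".
(Check on "harbor": → "borhar" → "bor" ✓)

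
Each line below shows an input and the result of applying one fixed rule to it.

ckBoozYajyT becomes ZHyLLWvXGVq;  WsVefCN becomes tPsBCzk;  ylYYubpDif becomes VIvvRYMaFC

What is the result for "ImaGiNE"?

The transformation: shift every letter 3 places backward in the alphabet (wrapping around), then flip the case of every letter.
"ImaGiNE" → "fJXdFkb".

fJXdFkb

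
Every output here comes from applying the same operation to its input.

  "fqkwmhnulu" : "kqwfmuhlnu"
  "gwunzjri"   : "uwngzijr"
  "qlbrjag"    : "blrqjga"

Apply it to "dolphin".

The rule is to move the first 2 characters to the end (rotate left by 2), then take characters alternately from the front and the back (1st, last, 2nd, 2nd-last, ...).
For "dolphin", step one produces "lphindo"; step two turns that into "lopdhni".

lopdhni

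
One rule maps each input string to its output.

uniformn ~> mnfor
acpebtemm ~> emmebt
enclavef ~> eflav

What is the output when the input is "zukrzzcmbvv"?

cmbvvrzz

The transformation: delete the first 3 characters, then move the first 3 characters to the end (rotate left by 3).
Working it through for "zukrzzcmbvv": intermediate "rzzcmbvv", final "cmbvvrzz".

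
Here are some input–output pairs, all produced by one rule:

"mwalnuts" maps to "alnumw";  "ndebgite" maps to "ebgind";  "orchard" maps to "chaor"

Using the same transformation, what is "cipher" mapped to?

phci

In each case the input is transformed by: delete the last 2 characters, then move the first 2 characters to the end (rotate left by 2).
"cipher" → "ciph" → "phci".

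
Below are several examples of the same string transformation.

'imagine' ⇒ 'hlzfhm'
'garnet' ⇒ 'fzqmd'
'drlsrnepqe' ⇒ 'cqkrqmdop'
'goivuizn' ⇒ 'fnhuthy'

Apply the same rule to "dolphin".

The transformation: delete the last character, then shift every letter 1 place backward in the alphabet (wrapping around).
Working it through for "dolphin": intermediate "dolphi", final "cnkogh".

cnkogh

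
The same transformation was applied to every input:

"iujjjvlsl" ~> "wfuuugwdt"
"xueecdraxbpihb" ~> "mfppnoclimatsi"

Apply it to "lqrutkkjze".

pbcfevvukw

The transformation: shift every letter 11 places forward in the alphabet (wrapping around), then swap the first and last characters.
"lqrutkkjze" → "wbcfevvukp" → "pbcfevvukw".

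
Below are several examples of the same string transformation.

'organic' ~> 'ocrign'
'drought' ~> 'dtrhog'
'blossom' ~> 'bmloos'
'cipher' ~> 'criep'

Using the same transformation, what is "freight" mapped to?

The pattern: take characters alternately from the front and the back (1st, last, 2nd, 2nd-last, ...), then delete the last character.
For "freight", step one produces "ftrhegi"; step two turns that into "ftrheg".
(Check on "organic": → "ocrigna" → "ocrign" ✓)

ftrheg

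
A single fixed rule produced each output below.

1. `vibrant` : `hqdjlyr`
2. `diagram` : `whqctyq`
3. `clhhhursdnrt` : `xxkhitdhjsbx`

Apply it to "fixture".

The transformation: move the first 3 characters to the end (rotate left by 3), then shift every letter 10 places backward in the alphabet (wrapping around).
So "fixture" becomes "jkhuvyn".

jkhuvyn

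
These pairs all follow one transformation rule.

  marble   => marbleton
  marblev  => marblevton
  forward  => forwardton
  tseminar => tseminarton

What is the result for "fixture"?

fixtureton

The transformation: append "ton".
On "fixture" that produces "fixtureton".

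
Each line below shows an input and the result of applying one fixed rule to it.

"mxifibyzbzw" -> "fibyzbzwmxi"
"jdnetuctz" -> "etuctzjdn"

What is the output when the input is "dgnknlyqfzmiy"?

knlyqfzmiydgn

Looking at the pairs, the operation is to move the first 3 characters to the end (rotate left by 3).
So "dgnknlyqfzmiy" becomes "knlyqfzmiydgn".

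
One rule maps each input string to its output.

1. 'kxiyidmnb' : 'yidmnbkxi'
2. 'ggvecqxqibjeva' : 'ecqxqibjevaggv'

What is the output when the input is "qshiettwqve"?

iettwqveqsh

In each case the input is transformed by: move the first 3 characters to the end (rotate left by 3).
For "qshiettwqve" the result is "iettwqveqsh".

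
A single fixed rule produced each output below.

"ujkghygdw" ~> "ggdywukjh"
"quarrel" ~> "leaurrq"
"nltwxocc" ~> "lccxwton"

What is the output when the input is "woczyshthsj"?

hhczywtssoj

What's happening: sort the characters into reverse alphabetical order, then move the last 3 characters to the front (rotate right by 3).
For "woczyshthsj", step one produces "zywtssojhhc"; step two turns that into "hhczywtssoj".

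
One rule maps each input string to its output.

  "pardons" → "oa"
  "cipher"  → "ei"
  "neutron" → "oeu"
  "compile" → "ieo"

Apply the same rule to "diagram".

aia

What's happening: move the first 3 characters to the end (rotate left by 3), then keep only the vowels.
"diagram" → "gramdia" → "aia".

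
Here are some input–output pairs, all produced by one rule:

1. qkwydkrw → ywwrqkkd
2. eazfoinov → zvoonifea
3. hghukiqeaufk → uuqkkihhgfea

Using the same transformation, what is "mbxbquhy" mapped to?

Looking at the pairs, the operation is to sort the characters into reverse alphabetical order.
"mbxbquhy" → "yxuqmhbb".

yxuqmhbb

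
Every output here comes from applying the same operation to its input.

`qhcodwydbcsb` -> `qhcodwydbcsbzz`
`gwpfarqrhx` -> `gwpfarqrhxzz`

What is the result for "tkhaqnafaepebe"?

In each case the input is transformed by: append "zz".
Doing the same to "tkhaqnafaepebe": "tkhaqnafaepebezz".

tkhaqnafaepebezz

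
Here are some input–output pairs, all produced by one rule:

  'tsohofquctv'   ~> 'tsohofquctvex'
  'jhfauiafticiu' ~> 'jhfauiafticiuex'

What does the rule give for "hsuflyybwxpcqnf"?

hsuflyybwxpcqnfex

In each case the input is transformed by: append "ex".
For "hsuflyybwxpcqnf" the result is "hsuflyybwxpcqnfex".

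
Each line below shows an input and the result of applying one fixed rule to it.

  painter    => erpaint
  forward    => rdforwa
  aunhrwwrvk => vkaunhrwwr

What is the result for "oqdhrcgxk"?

xkoqdhrcg

Rule — move the last 2 characters to the front (rotate right by 2).
So "oqdhrcgxk" becomes "xkoqdhrcg".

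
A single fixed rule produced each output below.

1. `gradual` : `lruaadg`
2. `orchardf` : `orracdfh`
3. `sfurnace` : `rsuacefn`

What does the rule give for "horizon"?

orzhino

Rule — sort the characters into alphabetical order, then move the last 3 characters to the front (rotate right by 3).
Applying that to "horizon" gives "orzhino".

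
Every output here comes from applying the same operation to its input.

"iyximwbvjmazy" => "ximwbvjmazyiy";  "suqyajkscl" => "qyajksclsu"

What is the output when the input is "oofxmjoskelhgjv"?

Rule — move the first 2 characters to the end (rotate left by 2).
On "oofxmjoskelhgjv" that produces "fxmjoskelhgjvoo".

fxmjoskelhgjvoo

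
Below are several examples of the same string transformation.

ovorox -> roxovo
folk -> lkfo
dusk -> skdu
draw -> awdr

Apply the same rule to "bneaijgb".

The transformation: swap the front and back halves of the string.
So "bneaijgb" becomes "ijgbbnea".

ijgbbnea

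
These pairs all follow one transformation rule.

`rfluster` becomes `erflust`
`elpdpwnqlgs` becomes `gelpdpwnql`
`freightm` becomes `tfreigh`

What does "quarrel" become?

equarr

Each output is the input with this applied: delete the last character, then move the last character to the front.
"quarrel" → "quarre" → "equarr".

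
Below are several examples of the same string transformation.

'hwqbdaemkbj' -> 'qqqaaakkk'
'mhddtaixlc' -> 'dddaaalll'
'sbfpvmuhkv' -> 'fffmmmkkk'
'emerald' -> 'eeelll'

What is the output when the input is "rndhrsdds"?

The rule is to keep one character in every 3, starting at position 3 (positions 3rd, 6th, 9th, ...), then repeat every character 3 times.
On "rndhrsdds": the first step gives "dss", and the second then gives "dddssssss".
(Check on "sbfpvmuhkv": → "fmk" → "fffmmmkkk" ✓)

dddssssss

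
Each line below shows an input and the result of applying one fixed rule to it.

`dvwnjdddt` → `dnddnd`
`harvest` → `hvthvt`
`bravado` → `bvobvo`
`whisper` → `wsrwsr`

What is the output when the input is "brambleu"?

The rule is to keep one character in every 3, starting at position 1 (positions 1st, 4th, 7th, ...), then write the whole string twice.
On "brambleu" that produces "bmebme".

bmebme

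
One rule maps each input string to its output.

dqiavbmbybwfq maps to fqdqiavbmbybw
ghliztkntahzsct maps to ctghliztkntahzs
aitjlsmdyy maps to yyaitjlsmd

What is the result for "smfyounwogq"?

gqsmfyounwo

The rule is to move the last 2 characters to the front (rotate right by 2).
For "smfyounwogq" the result is "gqsmfyounwo".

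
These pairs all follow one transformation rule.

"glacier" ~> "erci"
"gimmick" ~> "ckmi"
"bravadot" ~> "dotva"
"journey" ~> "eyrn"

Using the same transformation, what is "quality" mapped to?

tyli

Rule — delete the first 3 characters, then move the first 2 characters to the end (rotate left by 2).
For "quality", step one produces "lity"; step two turns that into "tyli".
(Check on "bravadot": → "vadot" → "dotva" ✓)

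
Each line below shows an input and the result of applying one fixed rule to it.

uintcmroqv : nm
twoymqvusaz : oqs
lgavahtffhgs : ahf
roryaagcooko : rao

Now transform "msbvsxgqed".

bx

Looking at the pairs, the operation is to delete the last 2 characters, then keep one character in every 3, starting at position 3 (positions 3rd, 6th, 9th, ...).
Starting from "msbvsxgqed": after the first operation, "msbvsxgq"; after the second, "bx".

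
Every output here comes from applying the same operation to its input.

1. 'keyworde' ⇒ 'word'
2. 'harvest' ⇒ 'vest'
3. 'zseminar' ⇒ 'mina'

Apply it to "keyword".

The transformation: move the first 3 characters to the end (rotate left by 3), then keep only the first 4 characters.
Applying both steps to "keyword": "wordkey", then "word".

word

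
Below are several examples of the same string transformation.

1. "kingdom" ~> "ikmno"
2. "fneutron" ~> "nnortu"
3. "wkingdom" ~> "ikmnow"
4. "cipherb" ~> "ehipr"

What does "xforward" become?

Rule — sort the characters into alphabetical order, then delete the first 2 characters.
Starting from "xforward": after the first operation, "adforrwx"; after the second, "forrwx".

forrwx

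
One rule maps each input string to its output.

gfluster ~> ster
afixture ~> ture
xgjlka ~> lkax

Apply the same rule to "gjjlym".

What's happening: swap the front and back halves of the string, then keep only the first 4 characters.
Doing the same to "gjjlym": "lymg".
(Check on "afixture": → "tureafix" → "ture" ✓)

lymg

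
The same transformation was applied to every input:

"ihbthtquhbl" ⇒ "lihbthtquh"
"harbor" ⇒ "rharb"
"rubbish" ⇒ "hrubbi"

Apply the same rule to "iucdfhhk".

kiucdfh

Rule — move the last 2 characters to the front (rotate right by 2), then delete the first character.
Working it through for "iucdfhhk": intermediate "hkiucdfh", final "kiucdfh".
(Check on "ihbthtquhbl": → "blihbthtquh" → "lihbthtquh" ✓)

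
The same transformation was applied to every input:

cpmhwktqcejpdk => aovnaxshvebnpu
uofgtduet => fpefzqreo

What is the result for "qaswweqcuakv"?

lvgbldhhpbnf

Rule — shift every letter 11 places forward in the alphabet (wrapping around), then move the last 3 characters to the front (rotate right by 3).
For "qaswweqcuakv" the result is "lvgbldhhpbnf".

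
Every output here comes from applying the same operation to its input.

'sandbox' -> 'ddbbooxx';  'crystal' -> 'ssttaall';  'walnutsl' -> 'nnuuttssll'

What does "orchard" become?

What's happening: delete the first 3 characters, then double every character.
On "orchard": the first step gives "hard", and the second then gives "hhaarrdd".
(Check on "sandbox": → "dbox" → "ddbbooxx" ✓)

hhaarrdd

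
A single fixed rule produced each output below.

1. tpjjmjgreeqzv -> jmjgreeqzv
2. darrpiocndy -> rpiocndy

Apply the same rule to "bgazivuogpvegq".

In each case the input is transformed by: delete the first 3 characters.
Applying that to "bgazivuogpvegq" gives "zivuogpvegq".

zivuogpvegq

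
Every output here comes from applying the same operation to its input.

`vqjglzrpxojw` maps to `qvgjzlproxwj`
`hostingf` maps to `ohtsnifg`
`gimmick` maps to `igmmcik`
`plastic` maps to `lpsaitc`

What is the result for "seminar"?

esimanr

The pattern: swap each adjacent pair of characters (1↔2, 3↔4, ...).
Doing the same to "seminar": "esimanr".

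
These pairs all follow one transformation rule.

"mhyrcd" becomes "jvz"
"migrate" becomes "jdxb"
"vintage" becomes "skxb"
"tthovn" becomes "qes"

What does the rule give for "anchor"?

Each output is the input with this applied: keep every other character starting from the first (positions 1st, 3rd, 5th, ...), then shift every letter 3 places backward in the alphabet (wrapping around).
"anchor" → "aco" → "xzl".

xzl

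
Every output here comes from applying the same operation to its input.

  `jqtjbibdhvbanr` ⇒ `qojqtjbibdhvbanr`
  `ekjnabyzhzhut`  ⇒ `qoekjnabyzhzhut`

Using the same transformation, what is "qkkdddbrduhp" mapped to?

qoqkkdddbrduhp

In each case the input is transformed by: prepend "qo".
For "qkkdddbrduhp" the result is "qoqkkdddbrduhp".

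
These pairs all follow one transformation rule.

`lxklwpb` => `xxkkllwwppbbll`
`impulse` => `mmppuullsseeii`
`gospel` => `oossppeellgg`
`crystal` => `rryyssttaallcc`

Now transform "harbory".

aarrbboorryyhh

Looking at the pairs, the operation is to move the first character to the end, then double every character.
Applying both steps to "harbory": "arboryh", then "aarrbboorryyhh".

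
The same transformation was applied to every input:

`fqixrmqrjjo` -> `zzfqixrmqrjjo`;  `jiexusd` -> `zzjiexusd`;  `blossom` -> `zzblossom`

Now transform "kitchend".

What's happening: prepend "zz".
Doing the same to "kitchend": "zzkitchend".

zzkitchend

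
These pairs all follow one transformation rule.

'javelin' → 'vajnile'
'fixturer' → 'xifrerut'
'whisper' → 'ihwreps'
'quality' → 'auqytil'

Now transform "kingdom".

nikmodg

Each output is the input with this applied: reverse the string, then move the last 3 characters to the front (rotate right by 3).
"kingdom" → "nikmodg".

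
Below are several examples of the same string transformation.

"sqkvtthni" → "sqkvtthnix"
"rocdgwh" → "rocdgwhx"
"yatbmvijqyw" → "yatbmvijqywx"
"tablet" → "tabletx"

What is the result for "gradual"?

gradualx

Rule — append "x".
Doing the same to "gradual": "gradualx".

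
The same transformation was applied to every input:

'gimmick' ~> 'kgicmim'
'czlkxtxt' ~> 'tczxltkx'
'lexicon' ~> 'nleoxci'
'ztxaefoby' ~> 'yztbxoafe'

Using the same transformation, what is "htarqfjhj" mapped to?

jhthajrfq

In each case the input is transformed by: swap the first and last characters, then take characters alternately from the front and the back (1st, last, 2nd, 2nd-last, ...).
Working it through for "htarqfjhj": intermediate "jtarqfjhh", final "jhthajrfq".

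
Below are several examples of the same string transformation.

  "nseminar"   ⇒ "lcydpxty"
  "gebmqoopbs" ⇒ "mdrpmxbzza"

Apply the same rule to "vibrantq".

The rule is to shift every letter 11 places forward in the alphabet (wrapping around), then move the last 2 characters to the front (rotate right by 2).
"vibrantq" → "gtmclyeb" → "ebgtmcly".

ebgtmcly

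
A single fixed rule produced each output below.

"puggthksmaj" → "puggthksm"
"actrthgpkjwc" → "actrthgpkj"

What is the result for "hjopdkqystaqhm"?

The pattern: delete the last 2 characters.
"hjopdkqystaqhm" → "hjopdkqystaq".

hjopdkqystaq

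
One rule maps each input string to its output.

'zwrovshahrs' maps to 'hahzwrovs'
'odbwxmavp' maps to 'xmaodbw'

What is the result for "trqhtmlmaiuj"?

Looking at the pairs, the operation is to delete the last 2 characters, then move the last 3 characters to the front (rotate right by 3).
Starting from "trqhtmlmaiuj": after the first operation, "trqhtmlmai"; after the second, "maitrqhtml".

maitrqhtml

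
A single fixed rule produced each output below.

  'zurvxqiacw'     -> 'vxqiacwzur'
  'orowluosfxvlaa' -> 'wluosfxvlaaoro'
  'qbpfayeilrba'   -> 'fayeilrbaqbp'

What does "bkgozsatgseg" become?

ozsatgsegbkg

Each output is the input with this applied: move the first 3 characters to the end (rotate left by 3).
So "bkgozsatgseg" becomes "ozsatgsegbkg".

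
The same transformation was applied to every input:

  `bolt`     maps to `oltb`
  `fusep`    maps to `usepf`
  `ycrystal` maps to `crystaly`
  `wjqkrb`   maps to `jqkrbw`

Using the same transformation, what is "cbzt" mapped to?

bztc

Each output is the input with this applied: move the first character to the end.
Doing the same to "cbzt": "bztc".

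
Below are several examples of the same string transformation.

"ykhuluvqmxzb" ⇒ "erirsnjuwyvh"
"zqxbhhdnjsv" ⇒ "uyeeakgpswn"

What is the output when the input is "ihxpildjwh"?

What's happening: move the first 2 characters to the end (rotate left by 2), then shift every letter 3 places backward in the alphabet (wrapping around).
Applying both steps to "ihxpildjwh": "xpildjwhih", then "umfiagtefe".
(Check on "zqxbhhdnjsv": → "xbhhdnjsvzq" → "uyeeakgpswn" ✓)

umfiagtefe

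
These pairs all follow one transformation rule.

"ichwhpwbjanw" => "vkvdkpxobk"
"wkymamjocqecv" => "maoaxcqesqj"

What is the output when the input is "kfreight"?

Each output is the input with this applied: shift every letter 12 places backward in the alphabet (wrapping around), then delete the first 2 characters.
Starting from "kfreight": after the first operation, "ytfswuvh"; after the second, "fswuvh".

fswuvh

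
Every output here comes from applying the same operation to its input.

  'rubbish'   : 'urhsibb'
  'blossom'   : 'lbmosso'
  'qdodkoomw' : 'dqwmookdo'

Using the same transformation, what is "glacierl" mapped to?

What's happening: reverse the string, then move the last 2 characters to the front (rotate right by 2).
Applying both steps to "glacierl": "lreicalg", then "lglreica".

lglreica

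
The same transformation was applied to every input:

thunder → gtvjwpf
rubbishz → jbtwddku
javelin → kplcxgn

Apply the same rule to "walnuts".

vuycnpw

The rule is to move the last 2 characters to the front (rotate right by 2), then shift every letter 2 places forward in the alphabet (wrapping around).
Starting from "walnuts": after the first operation, "tswalnu"; after the second, "vuycnpw".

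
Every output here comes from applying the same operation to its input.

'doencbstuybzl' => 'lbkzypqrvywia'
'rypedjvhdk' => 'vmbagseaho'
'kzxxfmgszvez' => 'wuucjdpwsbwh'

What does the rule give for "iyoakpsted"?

vlxhmpqbaf

What's happening: move the first character to the end, then shift every letter 3 places backward in the alphabet (wrapping around).
Working it through for "iyoakpsted": intermediate "yoakpstedi", final "vlxhmpqbaf".
(Check on "rypedjvhdk": → "ypedjvhdkr" → "vmbagseaho" ✓)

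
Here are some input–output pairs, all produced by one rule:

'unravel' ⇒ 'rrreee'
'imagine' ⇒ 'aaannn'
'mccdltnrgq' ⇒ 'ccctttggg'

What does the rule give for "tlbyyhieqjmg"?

bbbhhhqqqggg

Looking at the pairs, the operation is to keep one character in every 3, starting at position 3 (positions 3rd, 6th, 9th, ...), then repeat every character 3 times.
Working it through for "tlbyyhieqjmg": intermediate "bhqg", final "bbbhhhqqqggg".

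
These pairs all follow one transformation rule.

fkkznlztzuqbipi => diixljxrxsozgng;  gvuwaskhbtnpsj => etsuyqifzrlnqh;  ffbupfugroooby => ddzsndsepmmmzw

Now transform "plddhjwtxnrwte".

njbbfhurvlpurc

The transformation: shift every letter 2 places backward in the alphabet (wrapping around).
Doing the same to "plddhjwtxnrwte": "njbbfhurvlpurc".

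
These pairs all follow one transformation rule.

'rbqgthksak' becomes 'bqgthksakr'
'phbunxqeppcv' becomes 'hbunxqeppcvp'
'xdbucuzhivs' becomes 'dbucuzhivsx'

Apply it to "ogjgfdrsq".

What's happening: move the first character to the end.
"ogjgfdrsq" → "gjgfdrsqo".

gjgfdrsqo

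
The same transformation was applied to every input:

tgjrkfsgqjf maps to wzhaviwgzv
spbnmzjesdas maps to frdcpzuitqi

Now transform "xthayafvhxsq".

jxqoqvlxnig

Looking at the pairs, the operation is to delete the first character, then shift every letter 10 places backward in the alphabet (wrapping around).
Working it through for "xthayafvhxsq": intermediate "thayafvhxsq", final "jxqoqvlxnig".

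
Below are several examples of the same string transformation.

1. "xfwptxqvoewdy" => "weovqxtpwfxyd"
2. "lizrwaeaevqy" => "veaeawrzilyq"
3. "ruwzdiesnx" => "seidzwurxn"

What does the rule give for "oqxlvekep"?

kevlxqope

Each output is the input with this applied: reverse the string, then move the first 2 characters to the end (rotate left by 2).
"oqxlvekep" → "pekevlxqo" → "kevlxqope".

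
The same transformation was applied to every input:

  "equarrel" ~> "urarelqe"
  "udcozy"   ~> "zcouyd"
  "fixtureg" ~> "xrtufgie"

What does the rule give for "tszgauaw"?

Each output is the input with this applied: take characters alternately from the front and the back (1st, last, 2nd, 2nd-last, ...), then swap the front and back halves of the string.
Working it through for "tszgauaw": intermediate "twsazuga", final "zugatwsa".
(Check on "equarrel": → "elqeurar" → "urarelqe" ✓)

zugatwsa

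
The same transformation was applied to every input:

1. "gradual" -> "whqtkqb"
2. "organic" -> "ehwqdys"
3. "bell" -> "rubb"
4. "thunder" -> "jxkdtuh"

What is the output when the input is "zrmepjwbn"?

phcufzmrd

In each case the input is transformed by: shift every letter 10 places backward in the alphabet (wrapping around).
Applying that to "zrmepjwbn" gives "phcufzmrd".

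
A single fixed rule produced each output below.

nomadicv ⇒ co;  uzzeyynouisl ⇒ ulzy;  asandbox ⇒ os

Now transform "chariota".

th

Looking at the pairs, the operation is to swap the front and back halves of the string, then keep one character in every 3, starting at position 3 (positions 3rd, 6th, 9th, ...).
On "chariota": the first step gives "iotachar", and the second then gives "th".
(Check on "uzzeyynouisl": → "nouisluzzeyy" → "ulzy" ✓)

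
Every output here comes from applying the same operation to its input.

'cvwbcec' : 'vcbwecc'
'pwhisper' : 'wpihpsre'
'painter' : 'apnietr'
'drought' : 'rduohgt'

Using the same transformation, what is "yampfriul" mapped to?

Each output is the input with this applied: swap each adjacent pair of characters (1↔2, 3↔4, ...).
Doing the same to "yampfriul": "aypmrfuil".

aypmrfuil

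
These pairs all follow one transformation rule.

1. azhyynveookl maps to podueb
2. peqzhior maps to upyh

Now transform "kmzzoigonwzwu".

Each output is the input with this applied: keep every other character starting from the second (positions 2nd, 4th, 6th, ...), then shift every letter 10 places backward in the alphabet (wrapping around).
On "kmzzoigonwzwu" that produces "cpyemm".

cpyemm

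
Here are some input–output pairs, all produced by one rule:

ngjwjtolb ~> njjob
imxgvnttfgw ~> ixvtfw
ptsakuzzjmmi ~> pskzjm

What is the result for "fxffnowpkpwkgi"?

ffnwkwg

Each output is the input with this applied: keep every other character starting from the first (positions 1st, 3rd, 5th, ...).
Doing the same to "fxffnowpkpwkgi": "ffnwkwg".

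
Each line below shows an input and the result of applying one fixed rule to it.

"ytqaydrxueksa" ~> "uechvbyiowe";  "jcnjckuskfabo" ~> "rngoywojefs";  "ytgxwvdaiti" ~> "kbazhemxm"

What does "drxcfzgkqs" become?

bgjdkouw

The transformation: shift every letter 4 places forward in the alphabet (wrapping around), then delete the first 2 characters.
Starting from "drxcfzgkqs": after the first operation, "hvbgjdkouw"; after the second, "bgjdkouw".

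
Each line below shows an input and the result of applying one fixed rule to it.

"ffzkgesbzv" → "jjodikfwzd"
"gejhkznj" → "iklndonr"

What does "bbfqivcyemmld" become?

ffujzmcgqipqh

The transformation: swap each adjacent pair of characters (1↔2, 3↔4, ...), then shift every letter 4 places forward in the alphabet (wrapping around).
"bbfqivcyemmld" → "ffujzmcgqipqh".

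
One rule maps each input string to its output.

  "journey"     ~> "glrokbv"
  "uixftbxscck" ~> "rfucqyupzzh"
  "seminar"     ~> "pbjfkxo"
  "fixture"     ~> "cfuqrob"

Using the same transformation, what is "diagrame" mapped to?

afxdoxjb

The transformation: shift every letter 3 places backward in the alphabet (wrapping around).
So "diagrame" becomes "afxdoxjb".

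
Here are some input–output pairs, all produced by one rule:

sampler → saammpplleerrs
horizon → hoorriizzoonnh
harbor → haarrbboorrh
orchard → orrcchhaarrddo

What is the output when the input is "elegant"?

In each case the input is transformed by: double every character, then move the first character to the end.
"elegant" → "eelleeggaanntt" → "elleeggaanntte".

elleeggaanntte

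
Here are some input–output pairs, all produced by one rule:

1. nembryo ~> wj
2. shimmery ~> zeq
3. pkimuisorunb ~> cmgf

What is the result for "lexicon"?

Looking at the pairs, the operation is to keep one character in every 3, starting at position 2 (positions 2nd, 5th, 8th, ...), then shift every letter 8 places backward in the alphabet (wrapping around).
"lexicon" → "ec" → "wu".

wu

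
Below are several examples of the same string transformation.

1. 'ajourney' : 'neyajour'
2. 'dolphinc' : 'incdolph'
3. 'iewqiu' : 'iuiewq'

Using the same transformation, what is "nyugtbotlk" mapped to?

The transformation: move the first character to the end, then swap the front and back halves of the string.
Starting from "nyugtbotlk": after the first operation, "yugtbotlkn"; after the second, "otlknyugtb".
(Check on "dolphinc": → "olphincd" → "incdolph" ✓)

otlknyugtb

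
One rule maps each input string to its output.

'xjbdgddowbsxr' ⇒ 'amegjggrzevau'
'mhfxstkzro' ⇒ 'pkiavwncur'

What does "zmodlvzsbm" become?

cprgoycvep

The transformation: shift every letter 3 places forward in the alphabet (wrapping around).
"zmodlvzsbm" → "cprgoycvep".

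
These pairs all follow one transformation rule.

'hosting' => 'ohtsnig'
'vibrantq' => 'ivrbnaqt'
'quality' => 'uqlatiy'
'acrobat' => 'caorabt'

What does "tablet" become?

The pattern: swap each adjacent pair of characters (1↔2, 3↔4, ...).
For "tablet" the result is "atlbte".

atlbte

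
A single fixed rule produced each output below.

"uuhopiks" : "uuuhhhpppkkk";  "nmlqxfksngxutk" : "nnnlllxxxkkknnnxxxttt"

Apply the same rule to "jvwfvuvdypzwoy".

The rule is to keep every other character starting from the first (positions 1st, 3rd, 5th, ...), then repeat every character 3 times.
For "jvwfvuvdypzwoy", step one produces "jwvvyzo"; step two turns that into "jjjwwwvvvvvvyyyzzzooo".

jjjwwwvvvvvvyyyzzzooo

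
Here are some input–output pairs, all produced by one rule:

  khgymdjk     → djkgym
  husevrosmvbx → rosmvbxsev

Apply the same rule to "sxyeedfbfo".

The pattern: delete the first 2 characters, then move the first 3 characters to the end (rotate left by 3).
"sxyeedfbfo" → "yeedfbfo" → "dfbfoyee".

dfbfoyee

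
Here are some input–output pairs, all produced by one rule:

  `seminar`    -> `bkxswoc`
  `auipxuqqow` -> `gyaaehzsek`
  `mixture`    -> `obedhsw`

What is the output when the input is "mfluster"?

What's happening: reverse the string, then shift every letter 10 places forward in the alphabet (wrapping around).
On "mfluster": the first step gives "retsulfm", and the second then gives "bodcevpw".

bodcevpw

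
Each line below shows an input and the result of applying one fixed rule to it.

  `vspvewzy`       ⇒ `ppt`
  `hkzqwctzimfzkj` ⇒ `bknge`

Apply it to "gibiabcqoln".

acwf

Looking at the pairs, the operation is to shift every letter 6 places backward in the alphabet (wrapping around), then keep one character in every 3, starting at position 1 (positions 1st, 4th, 7th, ...).
On "gibiabcqoln": the first step gives "acvcuvwkifh", and the second then gives "acwf".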